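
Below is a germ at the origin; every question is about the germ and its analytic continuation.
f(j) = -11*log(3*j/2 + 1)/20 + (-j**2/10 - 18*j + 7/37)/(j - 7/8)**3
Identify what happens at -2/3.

The term (-11/20)*log(1 - j/(-2/3)) has argument 1 - -2/3/(-2/3) = 0 at -2/3: a logarithmic (infinitely-sheeted) branch point; the remaining terms are analytic or single-valued there.

The point is a logarithmic branch point.


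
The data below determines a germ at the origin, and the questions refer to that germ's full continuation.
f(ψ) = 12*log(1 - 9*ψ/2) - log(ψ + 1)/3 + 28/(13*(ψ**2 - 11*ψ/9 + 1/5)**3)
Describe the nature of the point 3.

Denominator factors: ψ**2 - 11*ψ/9 + 1/5 = 83/15 at ψ = 3 — none vanishes.
Branch term log(1 - ψ/(2/9)): argument at 3 is -25/2, nonzero, so 3 is not its branch point (a point on a principal cut is still regular for the continued germ).
Branch term log(1 - ψ/(-1)): argument at 3 is 4, nonzero, so 3 is not its branch point (a point on a principal cut is still regular for the continued germ).
So the germ continues analytically to 3.

The point is a regular point.


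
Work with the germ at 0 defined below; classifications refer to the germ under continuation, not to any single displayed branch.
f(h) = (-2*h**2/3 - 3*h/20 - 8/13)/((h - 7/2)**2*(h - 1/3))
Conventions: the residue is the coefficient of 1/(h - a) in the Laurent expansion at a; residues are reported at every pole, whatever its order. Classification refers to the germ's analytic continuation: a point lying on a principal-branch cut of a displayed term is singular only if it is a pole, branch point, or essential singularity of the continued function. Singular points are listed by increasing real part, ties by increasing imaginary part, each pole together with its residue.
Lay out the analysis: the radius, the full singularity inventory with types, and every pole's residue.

Radius of convergence at 0: 1/3.
At 1/3: a pole of order 1; residue -5191/70395.
At 7/2: a pole of order 2; residue -13913/23465.

Denominator factor (h - 1/3): pole of order 1 at 1/3, modulus 1/3.
Denominator factor (h - 7/2)^2: pole of order 2 at 7/2, modulus 7/2.
The radius of convergence is the smallest modulus among the singular points: 1/3.
At the order-1 pole 1/3 set g(h) = (h - (1/3))*f(h) = (-2*h**2/3 - 3*h/20 - 8/13)/(h - 7/2)**2.
Simple pole: residue = g(a) at a = 1/3, which is -5191/70395.
At the order-2 pole 7/2 set g(h) = (h - (7/2))^2*f(h) = (-2*h**2/3 - 3*h/20 - 8/13)/(h - 1/3).
Order-2 pole: residue = g'(a); g'(7/2) = -13913/23465, so the residue is -13913/23465.
List the singular points by increasing real part (a conjugate pair: the negative imaginary part first).


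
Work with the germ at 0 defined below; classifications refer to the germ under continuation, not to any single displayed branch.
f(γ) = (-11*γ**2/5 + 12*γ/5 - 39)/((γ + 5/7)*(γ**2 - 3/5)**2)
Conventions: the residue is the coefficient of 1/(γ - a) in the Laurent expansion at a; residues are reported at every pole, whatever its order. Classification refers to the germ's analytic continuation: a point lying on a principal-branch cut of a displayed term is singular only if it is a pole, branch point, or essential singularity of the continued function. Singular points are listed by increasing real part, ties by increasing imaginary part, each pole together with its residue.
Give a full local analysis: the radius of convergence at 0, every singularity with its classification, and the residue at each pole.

Radius of convergence at 0: 5/7.
At -(1/5)*sqrt(15): a pole of order 2; residue 1255625/484 + (964789/1452)*sqrt(15).
At -5/7: a pole of order 1; residue -1255625/242.
At (1/5)*sqrt(15): a pole of order 2; residue 1255625/484 - (964789/1452)*sqrt(15).

Denominator factor (γ + 5/7): pole of order 1 at -5/7, modulus 5/7.
Denominator factor (γ**2 - 3/5)^2: discriminant 12/5, real irrational roots (1/5)*sqrt(15) and -(1/5)*sqrt(15); poles of order 2, moduli (1/5)*sqrt(15) and (1/5)*sqrt(15).
The radius of convergence is the smallest modulus among the singular points: 5/7.
The factor γ**2 - 3/5 splits as (γ - a)(γ - a') with a = -(1/5)*sqrt(15), a' = (1/5)*sqrt(15). At the order-2 pole a set g(γ) = (γ - a)^2*f(γ) = [(-11*γ**2/5 + 12*γ/5 - 39)/(γ + 5/7)] / (γ - a')^2.
Order-2 pole: residue = g'(a); g'(-(1/5)*sqrt(15)) = 1255625/484 + (964789/1452)*sqrt(15), so the residue is 1255625/484 + (964789/1452)*sqrt(15).
At the order-1 pole -5/7 set g(γ) = (γ - (-5/7))*f(γ) = (-11*γ**2/5 + 12*γ/5 - 39)/(γ**2 - 3/5)**2.
Simple pole: residue = g(a) at a = -5/7, which is -1255625/242.
The factor γ**2 - 3/5 splits as (γ - a)(γ - a') with a = (1/5)*sqrt(15), a' = -(1/5)*sqrt(15). At the order-2 pole a set g(γ) = (γ - a)^2*f(γ) = [(-11*γ**2/5 + 12*γ/5 - 39)/(γ + 5/7)] / (γ - a')^2.
Order-2 pole: residue = g'(a); g'((1/5)*sqrt(15)) = 1255625/484 - (964789/1452)*sqrt(15), so the residue is 1255625/484 - (964789/1452)*sqrt(15).
List the singular points by increasing real part (a conjugate pair: the negative imaginary part first).


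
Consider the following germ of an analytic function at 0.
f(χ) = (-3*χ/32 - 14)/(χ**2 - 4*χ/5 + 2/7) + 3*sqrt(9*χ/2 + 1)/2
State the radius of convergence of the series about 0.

The radius of convergence is 2/9.

Denominator factor (χ**2 - 4*χ/5 + 2/7): discriminant -88/175, complex-conjugate roots (2/5) + ((1/35)*sqrt(154))*i and (2/5) - ((1/35)*sqrt(154))*i; poles of order 1, moduli (1/7)*sqrt(14) and (1/7)*sqrt(14).
Branch term (3/2)*sqrt(1 - χ/(-2/9)): its argument vanishes at χ = -2/9, a square-root branch point, modulus 2/9.
The radius of convergence is the smallest modulus among the singular points: 2/9.


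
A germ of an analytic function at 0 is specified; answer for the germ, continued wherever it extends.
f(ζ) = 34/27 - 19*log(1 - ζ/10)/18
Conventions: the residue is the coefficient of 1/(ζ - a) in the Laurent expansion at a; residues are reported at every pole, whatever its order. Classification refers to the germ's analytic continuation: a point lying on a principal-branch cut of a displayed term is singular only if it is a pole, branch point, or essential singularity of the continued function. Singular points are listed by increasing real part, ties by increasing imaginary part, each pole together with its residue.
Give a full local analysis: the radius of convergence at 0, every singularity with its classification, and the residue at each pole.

Branch term (-19/18)*log(1 - ζ/(10)): its argument vanishes at ζ = 10, a logarithmic branch point, modulus 10.
The radius of convergence is the smallest modulus among the singular points: 10.

Radius of convergence at 0: 10.
At 10: a logarithmic branch point.


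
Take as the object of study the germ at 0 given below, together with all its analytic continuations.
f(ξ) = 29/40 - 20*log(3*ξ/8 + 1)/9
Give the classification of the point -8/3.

The point is a logarithmic branch point.

The term (-20/9)*log(1 - ξ/(-8/3)) has argument 1 - -8/3/(-8/3) = 0 at -8/3: a logarithmic (infinitely-sheeted) branch point; the remaining terms are analytic or single-valued there.


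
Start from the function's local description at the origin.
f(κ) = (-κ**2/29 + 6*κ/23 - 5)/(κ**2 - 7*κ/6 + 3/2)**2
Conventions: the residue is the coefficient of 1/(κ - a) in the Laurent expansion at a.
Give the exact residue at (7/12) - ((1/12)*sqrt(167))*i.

The residue is -((1411776/18601963)*sqrt(167))*i.

The factor κ**2 - 7*κ/6 + 3/2 splits as (κ - a)(κ - a') with a = (7/12) - ((1/12)*sqrt(167))*i, a' = (7/12) + ((1/12)*sqrt(167))*i. At the order-2 pole a set g(κ) = (κ - a)^2*f(κ) = [-κ**2/29 + 6*κ/23 - 5] / (κ - a')^2.
Order-2 pole: residue = g'(a); g'((7/12) - ((1/12)*sqrt(167))*i) = -((1411776/18601963)*sqrt(167))*i, so the residue is -((1411776/18601963)*sqrt(167))*i.


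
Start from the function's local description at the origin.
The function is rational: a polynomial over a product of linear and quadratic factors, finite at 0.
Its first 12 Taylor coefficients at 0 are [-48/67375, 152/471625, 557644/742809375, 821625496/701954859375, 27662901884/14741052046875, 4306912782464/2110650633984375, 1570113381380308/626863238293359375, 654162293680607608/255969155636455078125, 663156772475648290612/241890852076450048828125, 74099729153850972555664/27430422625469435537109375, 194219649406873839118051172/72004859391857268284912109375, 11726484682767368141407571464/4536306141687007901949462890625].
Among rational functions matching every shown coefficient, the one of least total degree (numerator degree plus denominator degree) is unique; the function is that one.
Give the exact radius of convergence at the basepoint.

No rational of total degree below 10 reproduces all 12 coefficients; solving the [2/8] Pade equations on them gives f(r) = (-23*r**2/22 - 3*r/5 + 6/11)/((r + 7)**2*(r**2 + 7*r/9 - 5/2)**3), whose expansion matches every shown term.
Denominator factor (r + 7)^2: pole of order 2 at -7, modulus 7.
Denominator factor (r**2 + 7*r/9 - 5/2)^3: discriminant 859/81, real irrational roots -7/18 + (1/18)*sqrt(859) and -7/18 - (1/18)*sqrt(859); poles of order 3, moduli -7/18 + (1/18)*sqrt(859) and 7/18 + (1/18)*sqrt(859).
The radius of convergence is the smallest modulus among the singular points: -7/18 + (1/18)*sqrt(859).

The radius of convergence is -7/18 + (1/18)*sqrt(859).


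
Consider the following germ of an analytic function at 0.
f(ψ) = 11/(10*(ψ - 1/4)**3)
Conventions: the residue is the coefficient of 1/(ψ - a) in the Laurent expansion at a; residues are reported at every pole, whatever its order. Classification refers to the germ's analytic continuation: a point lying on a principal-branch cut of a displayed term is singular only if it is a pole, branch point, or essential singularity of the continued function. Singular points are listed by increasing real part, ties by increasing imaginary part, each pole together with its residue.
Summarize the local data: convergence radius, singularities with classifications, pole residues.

Radius of convergence at 0: 1/4.
At 1/4: a pole of order 3; residue 0.

Denominator factor (ψ - 1/4)^3: pole of order 3 at 1/4, modulus 1/4.
The radius of convergence is the smallest modulus among the singular points: 1/4.
At the order-3 pole 1/4 set g(ψ) = (ψ - (1/4))^3*f(ψ) = 11/10.
Order-3 pole: residue = g''(a)/2; g''(1/4) = 0, so the residue is 0.


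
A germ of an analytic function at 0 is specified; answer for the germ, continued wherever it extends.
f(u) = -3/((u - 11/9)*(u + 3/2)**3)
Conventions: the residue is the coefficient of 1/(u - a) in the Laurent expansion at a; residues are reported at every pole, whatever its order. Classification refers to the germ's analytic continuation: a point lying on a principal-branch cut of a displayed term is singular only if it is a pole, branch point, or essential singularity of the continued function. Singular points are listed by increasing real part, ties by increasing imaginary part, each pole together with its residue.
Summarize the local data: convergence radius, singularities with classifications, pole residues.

Denominator factor (u - 11/9): pole of order 1 at 11/9, modulus 11/9.
Denominator factor (u + 3/2)^3: pole of order 3 at -3/2, modulus 3/2.
The radius of convergence is the smallest modulus among the singular points: 11/9.
At the order-3 pole -3/2 set g(u) = (u - (-3/2))^3*f(u) = -3/(u - 11/9).
Order-3 pole: residue = g''(a)/2; g''(-3/2) = 34992/117649, so the residue is 17496/117649.
At the order-1 pole 11/9 set g(u) = (u - (11/9))*f(u) = -3/(u + 3/2)**3.
Simple pole: residue = g(a) at a = 11/9, which is -17496/117649.
List the singular points by increasing real part (a conjugate pair: the negative imaginary part first).

Radius of convergence at 0: 11/9.
At -3/2: a pole of order 3; residue 17496/117649.
At 11/9: a pole of order 1; residue -17496/117649.


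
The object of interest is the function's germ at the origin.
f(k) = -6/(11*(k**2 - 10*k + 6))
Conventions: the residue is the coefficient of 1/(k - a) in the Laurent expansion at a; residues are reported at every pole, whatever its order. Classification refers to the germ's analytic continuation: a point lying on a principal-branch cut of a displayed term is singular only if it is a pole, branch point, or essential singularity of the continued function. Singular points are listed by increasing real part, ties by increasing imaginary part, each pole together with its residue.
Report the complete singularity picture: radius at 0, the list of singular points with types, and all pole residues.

Radius of convergence at 0: 5 - sqrt(19).
At 5 - sqrt(19): a pole of order 1; residue (3/209)*sqrt(19).
At 5 + sqrt(19): a pole of order 1; residue -(3/209)*sqrt(19).

Denominator factor (k**2 - 10*k + 6): discriminant 76, real irrational roots 5 + sqrt(19) and 5 - sqrt(19); poles of order 1, moduli 5 + sqrt(19) and 5 - sqrt(19).
The radius of convergence is the smallest modulus among the singular points: 5 - sqrt(19).
The factor k**2 - 10*k + 6 splits as (k - a)(k - a') with a = 5 - sqrt(19), a' = 5 + sqrt(19). At the order-1 pole a set g(k) = (k - a)*f(k) = [-6/11] / (k - a').
Simple pole: residue = g(a) at a = 5 - sqrt(19), which is (3/209)*sqrt(19).
The factor k**2 - 10*k + 6 splits as (k - a)(k - a') with a = 5 + sqrt(19), a' = 5 - sqrt(19). At the order-1 pole a set g(k) = (k - a)*f(k) = [-6/11] / (k - a').
Simple pole: residue = g(a) at a = 5 + sqrt(19), which is -(3/209)*sqrt(19).
List the singular points by increasing real part (a conjugate pair: the negative imaginary part first).


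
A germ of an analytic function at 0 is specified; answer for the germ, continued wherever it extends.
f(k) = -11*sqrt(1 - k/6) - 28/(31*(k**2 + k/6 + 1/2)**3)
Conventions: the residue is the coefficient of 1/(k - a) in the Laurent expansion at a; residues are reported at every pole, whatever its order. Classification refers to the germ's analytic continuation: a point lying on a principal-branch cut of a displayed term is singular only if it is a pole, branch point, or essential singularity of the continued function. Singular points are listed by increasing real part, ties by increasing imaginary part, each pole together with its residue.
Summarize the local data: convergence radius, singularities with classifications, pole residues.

Denominator factor (k**2 + k/6 + 1/2)^3: discriminant -71/36, complex-conjugate roots (-1/12) + ((1/12)*sqrt(71))*i and (-1/12) - ((1/12)*sqrt(71))*i; poles of order 3, moduli (1/2)*sqrt(2) and (1/2)*sqrt(2).
Branch term (-11)*sqrt(1 - k/(6)): its argument vanishes at k = 6, a square-root branch point, modulus 6.
The radius of convergence is the smallest modulus among the singular points: (1/2)*sqrt(2).
The branch term is analytic at (-1/12) - ((1/12)*sqrt(71))*i and contributes nothing to the residue; only the rational part matters.
The factor k**2 + k/6 + 1/2 splits as (k - a)(k - a') with a = (-1/12) - ((1/12)*sqrt(71))*i, a' = (-1/12) + ((1/12)*sqrt(71))*i. At the order-3 pole a set g(k) = (k - a)^3*(rational part) = [-28/31] / (k - a')^3.
Order-3 pole: residue = g''(a)/2; g''((-1/12) - ((1/12)*sqrt(71))*i) = -((2612736/11095241)*sqrt(71))*i, so the residue is -((1306368/11095241)*sqrt(71))*i.
The branch term is analytic at (-1/12) + ((1/12)*sqrt(71))*i and contributes nothing to the residue; only the rational part matters.
The factor k**2 + k/6 + 1/2 splits as (k - a)(k - a') with a = (-1/12) + ((1/12)*sqrt(71))*i, a' = (-1/12) - ((1/12)*sqrt(71))*i. At the order-3 pole a set g(k) = (k - a)^3*(rational part) = [-28/31] / (k - a')^3.
Order-3 pole: residue = g''(a)/2; g''((-1/12) + ((1/12)*sqrt(71))*i) = ((2612736/11095241)*sqrt(71))*i, so the residue is ((1306368/11095241)*sqrt(71))*i.
List the singular points by increasing real part (a conjugate pair: the negative imaginary part first).

Radius of convergence at 0: (1/2)*sqrt(2).
At (-1/12) - ((1/12)*sqrt(71))*i: a pole of order 3; residue -((1306368/11095241)*sqrt(71))*i.
At (-1/12) + ((1/12)*sqrt(71))*i: a pole of order 3; residue ((1306368/11095241)*sqrt(71))*i.
At 6: an algebraic (square-root) branch point.


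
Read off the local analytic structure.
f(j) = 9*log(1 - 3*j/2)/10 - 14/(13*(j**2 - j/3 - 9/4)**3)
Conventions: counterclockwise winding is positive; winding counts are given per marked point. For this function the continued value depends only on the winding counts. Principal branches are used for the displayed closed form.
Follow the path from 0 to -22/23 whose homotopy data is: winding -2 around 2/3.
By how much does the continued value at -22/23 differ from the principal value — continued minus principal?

The rational part is single-valued and drops out of the difference; each branch term changes only by its own monodromy.
(9/10)*log(1 - j/(2/3)): each positive loop around 2/3 adds 2*pi*i to the log, so winding -2 contributes (9/10)*(-2)*2*pi*i = -(18/5)*pi*i.
Summing the contributions at j = -22/23 gives -(18/5)*pi*i.

Continued minus principal equals -(18/5)*pi*i.


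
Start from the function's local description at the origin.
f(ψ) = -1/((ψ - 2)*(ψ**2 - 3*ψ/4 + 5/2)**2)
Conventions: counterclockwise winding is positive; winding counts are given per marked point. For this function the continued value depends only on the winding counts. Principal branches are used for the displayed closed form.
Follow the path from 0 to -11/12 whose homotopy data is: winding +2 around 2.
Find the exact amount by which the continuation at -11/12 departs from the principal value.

Continued minus principal equals 0.

The function is rational, hence single-valued: continuing it around any pole returns the same value, so the difference is 0.


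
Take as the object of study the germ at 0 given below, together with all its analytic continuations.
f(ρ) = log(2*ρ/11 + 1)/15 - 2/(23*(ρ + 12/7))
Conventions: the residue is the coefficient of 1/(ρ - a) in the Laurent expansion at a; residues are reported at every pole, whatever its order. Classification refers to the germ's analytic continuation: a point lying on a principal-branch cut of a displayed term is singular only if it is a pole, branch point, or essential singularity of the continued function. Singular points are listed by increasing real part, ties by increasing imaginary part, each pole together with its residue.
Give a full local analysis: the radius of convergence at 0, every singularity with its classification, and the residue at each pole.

Denominator factor (ρ + 12/7): pole of order 1 at -12/7, modulus 12/7.
Branch term (1/15)*log(1 - ρ/(-11/2)): its argument vanishes at ρ = -11/2, a logarithmic branch point, modulus 11/2.
The radius of convergence is the smallest modulus among the singular points: 12/7.
The branch term is analytic at -12/7 and contributes nothing to the residue; only the rational part matters.
At the order-1 pole -12/7 set g(ρ) = (ρ - (-12/7))*(rational part) = -2/23.
Simple pole: residue = g(a) at a = -12/7, which is -2/23.
List the singular points by increasing real part (a conjugate pair: the negative imaginary part first).

Radius of convergence at 0: 12/7.
At -11/2: a logarithmic branch point.
At -12/7: a pole of order 1; residue -2/23.


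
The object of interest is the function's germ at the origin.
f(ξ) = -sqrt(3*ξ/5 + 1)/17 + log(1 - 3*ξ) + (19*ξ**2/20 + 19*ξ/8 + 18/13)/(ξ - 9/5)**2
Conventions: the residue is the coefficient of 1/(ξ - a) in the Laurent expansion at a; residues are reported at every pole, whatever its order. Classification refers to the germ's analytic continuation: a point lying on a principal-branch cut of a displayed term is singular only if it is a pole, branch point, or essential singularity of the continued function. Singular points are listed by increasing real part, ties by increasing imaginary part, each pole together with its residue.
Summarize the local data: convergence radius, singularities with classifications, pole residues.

Denominator factor (ξ - 9/5)^2: pole of order 2 at 9/5, modulus 9/5.
Branch term (-1/17)*sqrt(1 - ξ/(-5/3)): its argument vanishes at ξ = -5/3, a square-root branch point, modulus 5/3.
Branch term (1)*log(1 - ξ/(1/3)): its argument vanishes at ξ = 1/3, a logarithmic branch point, modulus 1/3.
The radius of convergence is the smallest modulus among the singular points: 1/3.
The branch terms are analytic at 9/5 and contribute nothing to the residue; only the rational part matters.
At the order-2 pole 9/5 set g(ξ) = (ξ - (9/5))^2*(rational part) = 19*ξ**2/20 + 19*ξ/8 + 18/13.
Order-2 pole: residue = g'(a); g'(9/5) = 1159/200, so the residue is 1159/200.
List the singular points by increasing real part (a conjugate pair: the negative imaginary part first).

Radius of convergence at 0: 1/3.
At -5/3: an algebraic (square-root) branch point.
At 1/3: a logarithmic branch point.
At 9/5: a pole of order 2; residue 1159/200.


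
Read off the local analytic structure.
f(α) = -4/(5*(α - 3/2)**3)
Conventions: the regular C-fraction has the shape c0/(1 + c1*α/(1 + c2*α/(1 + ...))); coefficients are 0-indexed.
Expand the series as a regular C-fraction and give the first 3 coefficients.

Taylor coefficients (expand at 0): a_0 = 32/135, a_1 = 64/135, a_2 = 256/405.
c0 = a_0 = 32/135. Peel one level at a time: if S = 1 + c*α/S' with S'(0) = 1, then c is the α-coefficient of S and S' = c*α/(S - 1).
S_1 = c0/f = 1 + (-2)*α + (4/3)*α^2 + ...; c1 = -2.
S_2 = c1*α/(S_1 - 1) = 1 + (2/3)*α + ...; c2 = 2/3.

The regular C-fraction coefficients are [32/135, -2, 2/3].


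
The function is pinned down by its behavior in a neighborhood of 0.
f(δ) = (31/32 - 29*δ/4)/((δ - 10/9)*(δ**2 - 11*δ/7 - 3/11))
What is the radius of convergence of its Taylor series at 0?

Denominator factor (δ**2 - 11*δ/7 - 3/11): discriminant 1919/539, real irrational roots 11/14 + (1/154)*sqrt(21109) and 11/14 - (1/154)*sqrt(21109); poles of order 1, moduli 11/14 + (1/154)*sqrt(21109) and -11/14 + (1/154)*sqrt(21109).
Denominator factor (δ - 10/9): pole of order 1 at 10/9, modulus 10/9.
The radius of convergence is the smallest modulus among the singular points: -11/14 + (1/154)*sqrt(21109).

The radius of convergence is -11/14 + (1/154)*sqrt(21109).


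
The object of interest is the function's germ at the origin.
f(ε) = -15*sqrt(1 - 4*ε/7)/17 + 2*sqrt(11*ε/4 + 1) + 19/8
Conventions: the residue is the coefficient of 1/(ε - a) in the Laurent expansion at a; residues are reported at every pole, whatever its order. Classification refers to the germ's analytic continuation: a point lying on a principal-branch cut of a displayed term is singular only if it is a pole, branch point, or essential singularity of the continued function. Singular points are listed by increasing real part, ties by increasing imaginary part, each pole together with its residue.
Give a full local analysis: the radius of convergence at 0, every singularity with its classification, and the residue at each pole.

Branch term (-15/17)*sqrt(1 - ε/(7/4)): its argument vanishes at ε = 7/4, a square-root branch point, modulus 7/4.
Branch term (2)*sqrt(1 - ε/(-4/11)): its argument vanishes at ε = -4/11, a square-root branch point, modulus 4/11.
The radius of convergence is the smallest modulus among the singular points: 4/11.
List the singular points by increasing real part (a conjugate pair: the negative imaginary part first).

Radius of convergence at 0: 4/11.
At -4/11: an algebraic (square-root) branch point.
At 7/4: an algebraic (square-root) branch point.


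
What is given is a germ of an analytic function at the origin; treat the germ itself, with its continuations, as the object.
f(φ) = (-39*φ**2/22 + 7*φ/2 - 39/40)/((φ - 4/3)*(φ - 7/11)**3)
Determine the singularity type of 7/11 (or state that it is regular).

The denominator factor φ - 7/11 vanishes at 7/11 and appears to the power 3; the numerator there equals 28451/53240, nonzero, and no other factor vanishes.
Hence a pole whose order is the multiplicity, 3.

The point is a pole of order 3.


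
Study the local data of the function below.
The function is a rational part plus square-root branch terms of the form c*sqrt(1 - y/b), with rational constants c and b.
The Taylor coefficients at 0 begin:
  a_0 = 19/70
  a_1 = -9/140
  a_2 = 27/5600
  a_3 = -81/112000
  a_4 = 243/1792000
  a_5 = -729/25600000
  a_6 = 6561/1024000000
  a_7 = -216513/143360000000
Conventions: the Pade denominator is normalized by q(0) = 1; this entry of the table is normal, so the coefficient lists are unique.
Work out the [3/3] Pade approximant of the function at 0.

Taylor coefficients needed (read off): a_0 = 19/70, a_1 = -9/140, a_2 = 27/5600, a_3 = -81/112000, a_4 = 243/1792000, a_5 = -729/25600000, a_6 = 6561/1024000000.
Write the denominator as Q(y) = 1 + q1*y + q2*y^2 + q3*y^3. Requiring Q*f - P = O(y^7) with deg P <= 3 kills the coefficients of y^4..y^6 in Q*f:
  y^4: a_4 + q1*a_3 + q2*a_2 + q3*a_1 = 0, i.e. 243/1792000 + (-81/112000)*q1 + (27/5600)*q2 + (-9/140)*q3 = 0.
  y^5: a_5 + q1*a_4 + q2*a_3 + q3*a_2 = 0, i.e. -729/25600000 + (243/1792000)*q1 + (-81/112000)*q2 + (27/5600)*q3 = 0.
  y^6: a_6 + q1*a_5 + q2*a_4 + q3*a_3 = 0, i.e. 6561/1024000000 + (-729/25600000)*q1 + (243/1792000)*q2 + (-81/112000)*q3 = 0.
Solving this linear system: q1 = 3/8, q2 = 27/800, q3 = 27/64000.
The numerator is Q*f truncated at degree 3: P0 = a_0 = 19/70; P1 = a_1 + q1*a_0 = 3/80; P2 = a_2 + q1*a_1 + q2*a_0 = -81/8000; P3 = a_3 + q1*a_2 + q2*a_1 + q3*a_0 = -621/640000.

The Pade approximant has numerator coefficients [19/70, 3/80, -81/8000, -621/640000]; denominator coefficients [1, 3/8, 27/800, 27/64000].


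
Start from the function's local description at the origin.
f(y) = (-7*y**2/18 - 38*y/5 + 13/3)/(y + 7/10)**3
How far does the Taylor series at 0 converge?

The radius of convergence is 7/10.

Denominator factor (y + 7/10)^3: pole of order 3 at -7/10, modulus 7/10.
The radius of convergence is the smallest modulus among the singular points: 7/10.


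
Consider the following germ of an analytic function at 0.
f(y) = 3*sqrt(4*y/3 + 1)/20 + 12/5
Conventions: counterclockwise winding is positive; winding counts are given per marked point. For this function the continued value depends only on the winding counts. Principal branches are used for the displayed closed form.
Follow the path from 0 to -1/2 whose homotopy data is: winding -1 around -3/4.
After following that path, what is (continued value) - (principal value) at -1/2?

Continued minus principal equals -(1/10)*sqrt(3).

The rational part is single-valued and drops out of the difference; each branch term changes only by its own monodromy.
(3/20)*sqrt(1 - y/(-3/4)): winding -1 is odd, the square root flips sign, contributing -2*(3/20)*sqrt(1 - (-1/2)/(-3/4)) = -2*(3/20)*sqrt(1/3) = -(1/10)*sqrt(3).
Summing the contributions at y = -1/2 gives -(1/10)*sqrt(3).


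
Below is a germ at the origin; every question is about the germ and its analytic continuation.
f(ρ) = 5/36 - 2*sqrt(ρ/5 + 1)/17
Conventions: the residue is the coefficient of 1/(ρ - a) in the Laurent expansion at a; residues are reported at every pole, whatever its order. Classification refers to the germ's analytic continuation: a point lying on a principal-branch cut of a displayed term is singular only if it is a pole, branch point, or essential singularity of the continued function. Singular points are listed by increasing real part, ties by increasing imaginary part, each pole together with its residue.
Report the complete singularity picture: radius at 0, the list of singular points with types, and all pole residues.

Branch term (-2/17)*sqrt(1 - ρ/(-5)): its argument vanishes at ρ = -5, a square-root branch point, modulus 5.
The radius of convergence is the smallest modulus among the singular points: 5.

Radius of convergence at 0: 5.
At -5: an algebraic (square-root) branch point.


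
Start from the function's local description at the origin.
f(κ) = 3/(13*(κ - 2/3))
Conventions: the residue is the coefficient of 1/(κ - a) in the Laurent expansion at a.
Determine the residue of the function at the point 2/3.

The residue is 3/13.

At the order-1 pole 2/3 set g(κ) = (κ - (2/3))*f(κ) = 3/13.
Simple pole: residue = g(a) at a = 2/3, which is 3/13.


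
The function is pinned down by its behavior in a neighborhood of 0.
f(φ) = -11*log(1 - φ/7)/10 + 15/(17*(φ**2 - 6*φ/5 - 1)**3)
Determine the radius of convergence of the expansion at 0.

The radius of convergence is -3/5 + (1/5)*sqrt(34).

Denominator factor (φ**2 - 6*φ/5 - 1)^3: discriminant 136/25, real irrational roots 3/5 + (1/5)*sqrt(34) and 3/5 - (1/5)*sqrt(34); poles of order 3, moduli 3/5 + (1/5)*sqrt(34) and -3/5 + (1/5)*sqrt(34).
Branch term (-11/10)*log(1 - φ/(7)): its argument vanishes at φ = 7, a logarithmic branch point, modulus 7.
The radius of convergence is the smallest modulus among the singular points: -3/5 + (1/5)*sqrt(34).


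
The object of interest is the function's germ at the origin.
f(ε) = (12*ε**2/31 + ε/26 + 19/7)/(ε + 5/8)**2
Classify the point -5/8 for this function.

The denominator factor ε + 5/8 vanishes at -5/8 and appears to the power 2; the numerator there equals 32063/11284, nonzero, and no other factor vanishes.
Hence a pole whose order is the multiplicity, 2.

The point is a pole of order 2.


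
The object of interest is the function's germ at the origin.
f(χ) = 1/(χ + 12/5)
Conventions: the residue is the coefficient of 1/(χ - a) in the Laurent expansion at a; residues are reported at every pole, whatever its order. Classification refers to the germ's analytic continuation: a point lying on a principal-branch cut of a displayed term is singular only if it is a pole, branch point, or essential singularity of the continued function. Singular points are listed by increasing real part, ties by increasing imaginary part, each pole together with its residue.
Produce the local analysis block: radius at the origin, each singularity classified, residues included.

Denominator factor (χ + 12/5): pole of order 1 at -12/5, modulus 12/5.
The radius of convergence is the smallest modulus among the singular points: 12/5.
At the order-1 pole -12/5 set g(χ) = (χ - (-12/5))*f(χ) = 1.
Simple pole: residue = g(a) at a = -12/5, which is 1.

Radius of convergence at 0: 12/5.
At -12/5: a pole of order 1; residue 1.


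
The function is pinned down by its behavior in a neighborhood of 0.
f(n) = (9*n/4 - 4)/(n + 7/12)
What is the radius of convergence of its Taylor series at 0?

Denominator factor (n + 7/12): pole of order 1 at -7/12, modulus 7/12.
The radius of convergence is the smallest modulus among the singular points: 7/12.

The radius of convergence is 7/12.


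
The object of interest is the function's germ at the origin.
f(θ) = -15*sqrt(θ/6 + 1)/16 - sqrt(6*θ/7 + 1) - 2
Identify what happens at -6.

The term (-15/16)*sqrt(1 - θ/(-6)) has argument 1 - -6/(-6) = 0 at -6: a square-root (algebraic, two-sheeted) branch point; the remaining terms are analytic or single-valued there.

The point is an algebraic (square-root) branch point.


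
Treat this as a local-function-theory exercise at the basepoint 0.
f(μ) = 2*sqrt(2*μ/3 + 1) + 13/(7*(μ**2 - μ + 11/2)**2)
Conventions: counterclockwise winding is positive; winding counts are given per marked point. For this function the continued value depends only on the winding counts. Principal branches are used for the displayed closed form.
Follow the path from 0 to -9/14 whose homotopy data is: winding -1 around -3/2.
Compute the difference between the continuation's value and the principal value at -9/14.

The rational part is single-valued and drops out of the difference; each branch term changes only by its own monodromy.
(2)*sqrt(1 - μ/(-3/2)): winding -1 is odd, the square root flips sign, contributing -2*(2)*sqrt(1 - (-9/14)/(-3/2)) = -2*(2)*sqrt(4/7) = -(8/7)*sqrt(7).
Summing the contributions at μ = -9/14 gives -(8/7)*sqrt(7).

Continued minus principal equals -(8/7)*sqrt(7).


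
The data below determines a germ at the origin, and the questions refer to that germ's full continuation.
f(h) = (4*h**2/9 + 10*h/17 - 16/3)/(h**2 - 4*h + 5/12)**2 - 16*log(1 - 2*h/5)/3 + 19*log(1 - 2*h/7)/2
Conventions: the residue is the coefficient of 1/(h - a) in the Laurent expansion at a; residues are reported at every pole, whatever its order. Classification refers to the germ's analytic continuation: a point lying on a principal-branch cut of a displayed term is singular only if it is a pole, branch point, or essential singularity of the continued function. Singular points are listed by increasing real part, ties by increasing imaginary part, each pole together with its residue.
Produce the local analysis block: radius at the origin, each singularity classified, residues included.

Radius of convergence at 0: 2 - (1/6)*sqrt(129).
At 2 - (1/6)*sqrt(129): a pole of order 2; residue -(3646/282897)*sqrt(129).
At 5/2: a logarithmic branch point.
At 7/2: a logarithmic branch point.
At 2 + (1/6)*sqrt(129): a pole of order 2; residue (3646/282897)*sqrt(129).


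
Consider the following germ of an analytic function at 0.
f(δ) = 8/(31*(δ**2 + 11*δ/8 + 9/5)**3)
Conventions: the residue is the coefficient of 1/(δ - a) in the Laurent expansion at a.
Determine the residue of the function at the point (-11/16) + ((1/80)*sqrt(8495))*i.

The factor δ**2 + 11*δ/8 + 9/5 splits as (δ - a)(δ - a') with a = (-11/16) + ((1/80)*sqrt(8495))*i, a' = (-11/16) - ((1/80)*sqrt(8495))*i. At the order-3 pole a set g(δ) = (δ - a)^3*f(δ) = [8/31] / (δ - a')^3.
Order-3 pole: residue = g''(a)/2; g''((-11/16) + ((1/80)*sqrt(8495))*i) = -((78643200/152034388069)*sqrt(8495))*i, so the residue is -((39321600/152034388069)*sqrt(8495))*i.

The residue is -((39321600/152034388069)*sqrt(8495))*i.


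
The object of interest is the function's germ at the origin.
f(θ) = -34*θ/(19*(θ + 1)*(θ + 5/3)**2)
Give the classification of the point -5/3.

The denominator factor θ + 5/3 vanishes at -5/3 and appears to the power 2; the numerator there equals 170/57, nonzero, and no other factor vanishes.
Hence a pole whose order is the multiplicity, 2.

The point is a pole of order 2.


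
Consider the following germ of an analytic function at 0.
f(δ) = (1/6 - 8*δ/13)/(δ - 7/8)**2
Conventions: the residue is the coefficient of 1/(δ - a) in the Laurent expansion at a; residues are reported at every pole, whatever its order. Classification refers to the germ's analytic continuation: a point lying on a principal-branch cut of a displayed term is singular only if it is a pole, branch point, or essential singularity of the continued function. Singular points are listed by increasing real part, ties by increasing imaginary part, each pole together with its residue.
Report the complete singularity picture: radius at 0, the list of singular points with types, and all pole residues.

Denominator factor (δ - 7/8)^2: pole of order 2 at 7/8, modulus 7/8.
The radius of convergence is the smallest modulus among the singular points: 7/8.
At the order-2 pole 7/8 set g(δ) = (δ - (7/8))^2*f(δ) = 1/6 - 8*δ/13.
Order-2 pole: residue = g'(a); g'(7/8) = -8/13, so the residue is -8/13.

Radius of convergence at 0: 7/8.
At 7/8: a pole of order 2; residue -8/13.


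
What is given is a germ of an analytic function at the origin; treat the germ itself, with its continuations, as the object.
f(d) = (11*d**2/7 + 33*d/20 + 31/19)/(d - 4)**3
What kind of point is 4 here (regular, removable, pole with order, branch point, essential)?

The point is a pole of order 3.

The denominator factor d - 4 vanishes at 4 and appears to the power 3; the numerator there equals 22194/665, nonzero, and no other factor vanishes.
Hence a pole whose order is the multiplicity, 3.


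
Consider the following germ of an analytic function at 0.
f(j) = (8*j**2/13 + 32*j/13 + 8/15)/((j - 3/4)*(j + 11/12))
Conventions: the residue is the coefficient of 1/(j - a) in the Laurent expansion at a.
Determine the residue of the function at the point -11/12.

At the order-1 pole -11/12 set g(j) = (j - (-11/12))*f(j) = (8*j**2/13 + 32*j/13 + 8/15)/(j - 3/4).
Simple pole: residue = g(a) at a = -11/12, which is 1411/1950.

The residue is 1411/1950.


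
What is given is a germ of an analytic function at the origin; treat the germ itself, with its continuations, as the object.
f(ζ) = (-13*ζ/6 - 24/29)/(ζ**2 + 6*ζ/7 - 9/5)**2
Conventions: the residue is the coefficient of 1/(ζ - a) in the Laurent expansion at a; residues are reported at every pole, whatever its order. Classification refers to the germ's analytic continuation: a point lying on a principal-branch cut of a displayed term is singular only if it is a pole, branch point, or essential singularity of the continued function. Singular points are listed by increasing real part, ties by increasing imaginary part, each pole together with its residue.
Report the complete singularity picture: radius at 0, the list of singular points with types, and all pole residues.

Denominator factor (ζ**2 + 6*ζ/7 - 9/5)^2: discriminant 1944/245, real irrational roots -3/7 + (9/35)*sqrt(30) and -3/7 - (9/35)*sqrt(30); poles of order 2, moduli -3/7 + (9/35)*sqrt(30) and 3/7 + (9/35)*sqrt(30).
The radius of convergence is the smallest modulus among the singular points: -3/7 + (9/35)*sqrt(30).
The factor ζ**2 + 6*ζ/7 - 9/5 splits as (ζ - a)(ζ - a') with a = -3/7 - (9/35)*sqrt(30), a' = -3/7 + (9/35)*sqrt(30). At the order-2 pole a set g(ζ) = (ζ - a)^2*f(ζ) = [-13*ζ/6 - 24/29] / (ζ - a')^2.
Order-2 pole: residue = g'(a); g'(-3/7 - (9/35)*sqrt(30)) = (10045/6088608)*sqrt(30), so the residue is (10045/6088608)*sqrt(30).
The factor ζ**2 + 6*ζ/7 - 9/5 splits as (ζ - a)(ζ - a') with a = -3/7 + (9/35)*sqrt(30), a' = -3/7 - (9/35)*sqrt(30). At the order-2 pole a set g(ζ) = (ζ - a)^2*f(ζ) = [-13*ζ/6 - 24/29] / (ζ - a')^2.
Order-2 pole: residue = g'(a); g'(-3/7 + (9/35)*sqrt(30)) = -(10045/6088608)*sqrt(30), so the residue is -(10045/6088608)*sqrt(30).
List the singular points by increasing real part (a conjugate pair: the negative imaginary part first).

Radius of convergence at 0: -3/7 + (9/35)*sqrt(30).
At -3/7 - (9/35)*sqrt(30): a pole of order 2; residue (10045/6088608)*sqrt(30).
At -3/7 + (9/35)*sqrt(30): a pole of order 2; residue -(10045/6088608)*sqrt(30).


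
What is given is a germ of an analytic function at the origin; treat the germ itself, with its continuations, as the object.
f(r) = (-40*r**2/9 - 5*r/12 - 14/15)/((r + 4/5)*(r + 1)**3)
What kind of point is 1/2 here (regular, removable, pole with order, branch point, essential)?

Denominator factors: r + 4/5 = 13/10 at r = 1/2; r + 1 = 3/2 at r = 1/2 — none vanishes.
So the germ continues analytically to 1/2.

The point is a regular point.


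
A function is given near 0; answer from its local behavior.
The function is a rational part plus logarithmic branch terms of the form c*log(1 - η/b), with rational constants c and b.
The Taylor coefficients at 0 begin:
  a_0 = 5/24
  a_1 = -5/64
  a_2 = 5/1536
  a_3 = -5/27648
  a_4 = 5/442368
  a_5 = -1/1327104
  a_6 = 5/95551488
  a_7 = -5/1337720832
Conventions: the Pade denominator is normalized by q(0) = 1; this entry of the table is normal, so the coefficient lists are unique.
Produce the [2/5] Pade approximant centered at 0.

The Pade approximant has numerator coefficients [5/24, -5702015/101054016, -4643395/1039412736]; denominator coefficients [1, 219283/2105292, 301811/151581024, -1289/101054016, 1297/4850592768, -83/13642292160].

Taylor coefficients needed (read off): a_0 = 5/24, a_1 = -5/64, a_2 = 5/1536, a_3 = -5/27648, a_4 = 5/442368, a_5 = -1/1327104, a_6 = 5/95551488, a_7 = -5/1337720832.
Write the denominator as Q(η) = 1 + q1*η + q2*η^2 + q3*η^3 + q4*η^4 + q5*η^5. Requiring Q*f - P = O(η^8) with deg P <= 2 kills the coefficients of η^3..η^7 in Q*f:
  η^3: a_3 + q1*a_2 + q2*a_1 + q3*a_0 = 0, i.e. -5/27648 + (5/1536)*q1 + (-5/64)*q2 + (5/24)*q3 = 0.
  η^4: a_4 + q1*a_3 + q2*a_2 + q3*a_1 + q4*a_0 = 0, i.e. 5/442368 + (-5/27648)*q1 + (5/1536)*q2 + (-5/64)*q3 + (5/24)*q4 = 0.
  η^5: a_5 + q1*a_4 + q2*a_3 + q3*a_2 + q4*a_1 + q5*a_0 = 0, i.e. -1/1327104 + (5/442368)*q1 + (-5/27648)*q2 + (5/1536)*q3 + (-5/64)*q4 + (5/24)*q5 = 0.
  η^6: a_6 + q1*a_5 + q2*a_4 + q3*a_3 + q4*a_2 + q5*a_1 = 0, i.e. 5/95551488 + (-1/1327104)*q1 + (5/442368)*q2 + (-5/27648)*q3 + (5/1536)*q4 + (-5/64)*q5 = 0.
  η^7: a_7 + q1*a_6 + q2*a_5 + q3*a_4 + q4*a_3 + q5*a_2 = 0, i.e. -5/1337720832 + (5/95551488)*q1 + (-1/1327104)*q2 + (5/442368)*q3 + (-5/27648)*q4 + (5/1536)*q5 = 0.
Solving this linear system: q1 = 219283/2105292, q2 = 301811/151581024, q3 = -1289/101054016, q4 = 1297/4850592768, q5 = -83/13642292160.
The numerator is Q*f truncated at degree 2: P0 = a_0 = 5/24; P1 = a_1 + q1*a_0 = -5702015/101054016; P2 = a_2 + q1*a_1 + q2*a_0 = -4643395/1039412736.
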